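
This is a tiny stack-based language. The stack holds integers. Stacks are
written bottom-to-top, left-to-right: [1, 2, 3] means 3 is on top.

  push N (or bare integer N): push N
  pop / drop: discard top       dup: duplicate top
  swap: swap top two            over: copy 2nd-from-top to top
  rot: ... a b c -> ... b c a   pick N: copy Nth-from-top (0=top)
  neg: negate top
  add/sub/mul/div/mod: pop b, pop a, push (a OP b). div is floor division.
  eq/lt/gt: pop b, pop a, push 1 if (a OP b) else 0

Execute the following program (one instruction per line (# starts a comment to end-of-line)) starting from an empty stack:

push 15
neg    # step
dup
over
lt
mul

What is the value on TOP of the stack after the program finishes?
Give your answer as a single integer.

Answer: 0

Derivation:
After 'push 15': [15]
After 'neg': [-15]
After 'dup': [-15, -15]
After 'over': [-15, -15, -15]
After 'lt': [-15, 0]
After 'mul': [0]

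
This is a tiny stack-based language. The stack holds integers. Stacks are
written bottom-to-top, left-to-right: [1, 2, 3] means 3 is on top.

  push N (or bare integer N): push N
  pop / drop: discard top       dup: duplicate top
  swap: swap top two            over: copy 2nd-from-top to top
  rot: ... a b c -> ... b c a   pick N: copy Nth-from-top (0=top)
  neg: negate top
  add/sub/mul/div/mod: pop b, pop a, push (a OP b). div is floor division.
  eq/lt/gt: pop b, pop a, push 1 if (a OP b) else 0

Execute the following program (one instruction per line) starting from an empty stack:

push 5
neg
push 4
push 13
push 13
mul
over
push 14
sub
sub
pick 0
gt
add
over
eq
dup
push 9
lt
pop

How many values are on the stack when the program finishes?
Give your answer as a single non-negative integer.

After 'push 5': stack = [5] (depth 1)
After 'neg': stack = [-5] (depth 1)
After 'push 4': stack = [-5, 4] (depth 2)
After 'push 13': stack = [-5, 4, 13] (depth 3)
After 'push 13': stack = [-5, 4, 13, 13] (depth 4)
After 'mul': stack = [-5, 4, 169] (depth 3)
After 'over': stack = [-5, 4, 169, 4] (depth 4)
After 'push 14': stack = [-5, 4, 169, 4, 14] (depth 5)
After 'sub': stack = [-5, 4, 169, -10] (depth 4)
After 'sub': stack = [-5, 4, 179] (depth 3)
After 'pick 0': stack = [-5, 4, 179, 179] (depth 4)
After 'gt': stack = [-5, 4, 0] (depth 3)
After 'add': stack = [-5, 4] (depth 2)
After 'over': stack = [-5, 4, -5] (depth 3)
After 'eq': stack = [-5, 0] (depth 2)
After 'dup': stack = [-5, 0, 0] (depth 3)
After 'push 9': stack = [-5, 0, 0, 9] (depth 4)
After 'lt': stack = [-5, 0, 1] (depth 3)
After 'pop': stack = [-5, 0] (depth 2)

Answer: 2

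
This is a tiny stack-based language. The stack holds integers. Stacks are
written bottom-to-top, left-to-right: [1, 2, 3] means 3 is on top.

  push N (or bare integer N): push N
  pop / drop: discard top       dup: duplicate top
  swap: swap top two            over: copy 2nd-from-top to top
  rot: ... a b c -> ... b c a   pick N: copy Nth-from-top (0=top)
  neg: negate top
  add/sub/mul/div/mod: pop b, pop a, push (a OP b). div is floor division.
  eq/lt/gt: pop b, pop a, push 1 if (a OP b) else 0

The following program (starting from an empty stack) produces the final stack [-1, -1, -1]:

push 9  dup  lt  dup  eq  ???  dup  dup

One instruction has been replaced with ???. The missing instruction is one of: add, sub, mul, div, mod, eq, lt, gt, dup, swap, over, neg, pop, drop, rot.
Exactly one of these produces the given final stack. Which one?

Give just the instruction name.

Stack before ???: [1]
Stack after ???:  [-1]
The instruction that transforms [1] -> [-1] is: neg

Answer: neg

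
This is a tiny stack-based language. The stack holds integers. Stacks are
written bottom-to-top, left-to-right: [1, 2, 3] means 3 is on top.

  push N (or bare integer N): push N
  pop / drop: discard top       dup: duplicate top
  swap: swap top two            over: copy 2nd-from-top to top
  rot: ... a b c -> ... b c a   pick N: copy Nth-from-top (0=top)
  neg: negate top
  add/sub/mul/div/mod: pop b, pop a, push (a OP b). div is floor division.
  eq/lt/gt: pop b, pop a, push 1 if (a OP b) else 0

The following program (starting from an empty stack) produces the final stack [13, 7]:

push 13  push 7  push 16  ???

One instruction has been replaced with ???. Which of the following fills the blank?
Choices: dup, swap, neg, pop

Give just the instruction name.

Answer: pop

Derivation:
Stack before ???: [13, 7, 16]
Stack after ???:  [13, 7]
Checking each choice:
  dup: produces [13, 7, 16, 16]
  swap: produces [13, 16, 7]
  neg: produces [13, 7, -16]
  pop: MATCH


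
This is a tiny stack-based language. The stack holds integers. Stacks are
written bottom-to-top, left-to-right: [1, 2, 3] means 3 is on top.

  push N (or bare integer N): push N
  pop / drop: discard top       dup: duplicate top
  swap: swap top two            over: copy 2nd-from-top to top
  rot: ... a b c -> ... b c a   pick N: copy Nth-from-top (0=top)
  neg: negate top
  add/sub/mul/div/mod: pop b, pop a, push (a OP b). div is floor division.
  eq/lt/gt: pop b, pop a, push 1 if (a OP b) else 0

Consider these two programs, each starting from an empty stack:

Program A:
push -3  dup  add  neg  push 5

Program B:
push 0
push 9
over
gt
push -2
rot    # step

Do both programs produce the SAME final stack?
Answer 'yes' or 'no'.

Program A trace:
  After 'push -3': [-3]
  After 'dup': [-3, -3]
  After 'add': [-6]
  After 'neg': [6]
  After 'push 5': [6, 5]
Program A final stack: [6, 5]

Program B trace:
  After 'push 0': [0]
  After 'push 9': [0, 9]
  After 'over': [0, 9, 0]
  After 'gt': [0, 1]
  After 'push -2': [0, 1, -2]
  After 'rot': [1, -2, 0]
Program B final stack: [1, -2, 0]
Same: no

Answer: no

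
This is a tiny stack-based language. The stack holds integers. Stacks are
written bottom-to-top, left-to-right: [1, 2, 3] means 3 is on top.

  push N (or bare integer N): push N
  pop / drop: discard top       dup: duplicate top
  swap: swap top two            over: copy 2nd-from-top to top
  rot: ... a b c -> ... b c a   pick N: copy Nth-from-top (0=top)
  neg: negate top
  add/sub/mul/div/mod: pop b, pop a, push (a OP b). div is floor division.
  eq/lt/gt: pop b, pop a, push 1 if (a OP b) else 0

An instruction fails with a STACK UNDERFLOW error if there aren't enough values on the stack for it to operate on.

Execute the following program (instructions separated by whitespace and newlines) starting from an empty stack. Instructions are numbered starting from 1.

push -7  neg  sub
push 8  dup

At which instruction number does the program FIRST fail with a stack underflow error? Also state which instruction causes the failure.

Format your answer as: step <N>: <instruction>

Step 1 ('push -7'): stack = [-7], depth = 1
Step 2 ('neg'): stack = [7], depth = 1
Step 3 ('sub'): needs 2 value(s) but depth is 1 — STACK UNDERFLOW

Answer: step 3: sub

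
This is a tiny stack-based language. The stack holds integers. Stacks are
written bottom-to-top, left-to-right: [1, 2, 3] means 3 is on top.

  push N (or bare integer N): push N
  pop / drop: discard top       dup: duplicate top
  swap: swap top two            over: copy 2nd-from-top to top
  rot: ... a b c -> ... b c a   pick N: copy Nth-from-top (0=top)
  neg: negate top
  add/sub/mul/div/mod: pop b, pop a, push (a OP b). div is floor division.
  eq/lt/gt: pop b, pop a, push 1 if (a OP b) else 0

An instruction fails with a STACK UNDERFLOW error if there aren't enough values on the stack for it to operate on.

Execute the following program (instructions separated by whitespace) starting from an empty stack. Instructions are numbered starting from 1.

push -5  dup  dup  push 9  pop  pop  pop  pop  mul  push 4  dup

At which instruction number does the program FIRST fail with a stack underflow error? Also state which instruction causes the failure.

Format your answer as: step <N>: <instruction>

Step 1 ('push -5'): stack = [-5], depth = 1
Step 2 ('dup'): stack = [-5, -5], depth = 2
Step 3 ('dup'): stack = [-5, -5, -5], depth = 3
Step 4 ('push 9'): stack = [-5, -5, -5, 9], depth = 4
Step 5 ('pop'): stack = [-5, -5, -5], depth = 3
Step 6 ('pop'): stack = [-5, -5], depth = 2
Step 7 ('pop'): stack = [-5], depth = 1
Step 8 ('pop'): stack = [], depth = 0
Step 9 ('mul'): needs 2 value(s) but depth is 0 — STACK UNDERFLOW

Answer: step 9: mul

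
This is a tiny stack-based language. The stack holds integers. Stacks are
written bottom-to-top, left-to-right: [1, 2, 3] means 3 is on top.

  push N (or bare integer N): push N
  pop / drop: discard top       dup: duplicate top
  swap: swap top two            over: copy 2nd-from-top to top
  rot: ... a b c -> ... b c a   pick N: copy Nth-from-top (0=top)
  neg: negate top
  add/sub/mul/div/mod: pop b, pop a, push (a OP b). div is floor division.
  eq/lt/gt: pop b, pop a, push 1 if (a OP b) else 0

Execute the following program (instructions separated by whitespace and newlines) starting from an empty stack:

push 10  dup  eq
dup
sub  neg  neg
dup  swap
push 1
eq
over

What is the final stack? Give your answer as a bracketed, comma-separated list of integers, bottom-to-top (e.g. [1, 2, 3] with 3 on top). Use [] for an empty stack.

Answer: [0, 0, 0]

Derivation:
After 'push 10': [10]
After 'dup': [10, 10]
After 'eq': [1]
After 'dup': [1, 1]
After 'sub': [0]
After 'neg': [0]
After 'neg': [0]
After 'dup': [0, 0]
After 'swap': [0, 0]
After 'push 1': [0, 0, 1]
After 'eq': [0, 0]
After 'over': [0, 0, 0]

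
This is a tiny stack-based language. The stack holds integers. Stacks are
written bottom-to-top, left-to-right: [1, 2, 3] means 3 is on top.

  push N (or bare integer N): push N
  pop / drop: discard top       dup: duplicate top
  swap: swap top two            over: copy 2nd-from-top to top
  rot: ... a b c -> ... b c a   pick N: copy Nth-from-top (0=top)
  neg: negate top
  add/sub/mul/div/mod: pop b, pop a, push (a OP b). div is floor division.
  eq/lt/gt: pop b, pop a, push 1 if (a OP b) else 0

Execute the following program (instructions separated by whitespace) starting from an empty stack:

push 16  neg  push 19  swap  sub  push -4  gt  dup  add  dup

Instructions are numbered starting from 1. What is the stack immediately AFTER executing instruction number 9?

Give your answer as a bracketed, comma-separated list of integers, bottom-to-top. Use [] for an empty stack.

Answer: [2]

Derivation:
Step 1 ('push 16'): [16]
Step 2 ('neg'): [-16]
Step 3 ('push 19'): [-16, 19]
Step 4 ('swap'): [19, -16]
Step 5 ('sub'): [35]
Step 6 ('push -4'): [35, -4]
Step 7 ('gt'): [1]
Step 8 ('dup'): [1, 1]
Step 9 ('add'): [2]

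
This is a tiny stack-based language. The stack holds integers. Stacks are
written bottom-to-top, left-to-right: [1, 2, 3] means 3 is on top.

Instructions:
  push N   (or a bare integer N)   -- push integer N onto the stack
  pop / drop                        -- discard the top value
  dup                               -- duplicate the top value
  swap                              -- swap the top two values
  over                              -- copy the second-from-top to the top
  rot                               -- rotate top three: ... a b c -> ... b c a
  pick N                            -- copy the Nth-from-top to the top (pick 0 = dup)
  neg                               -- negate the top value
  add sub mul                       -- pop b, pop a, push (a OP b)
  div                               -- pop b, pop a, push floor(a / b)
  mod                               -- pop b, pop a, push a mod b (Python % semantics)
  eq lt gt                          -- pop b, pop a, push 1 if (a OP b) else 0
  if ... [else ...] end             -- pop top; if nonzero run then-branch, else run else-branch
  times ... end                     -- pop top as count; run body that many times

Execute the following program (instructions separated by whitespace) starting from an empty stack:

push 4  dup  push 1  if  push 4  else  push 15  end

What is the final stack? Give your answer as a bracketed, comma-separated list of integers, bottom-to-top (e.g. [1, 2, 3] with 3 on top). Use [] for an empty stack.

Answer: [4, 4, 4]

Derivation:
After 'push 4': [4]
After 'dup': [4, 4]
After 'push 1': [4, 4, 1]
After 'if': [4, 4]
After 'push 4': [4, 4, 4]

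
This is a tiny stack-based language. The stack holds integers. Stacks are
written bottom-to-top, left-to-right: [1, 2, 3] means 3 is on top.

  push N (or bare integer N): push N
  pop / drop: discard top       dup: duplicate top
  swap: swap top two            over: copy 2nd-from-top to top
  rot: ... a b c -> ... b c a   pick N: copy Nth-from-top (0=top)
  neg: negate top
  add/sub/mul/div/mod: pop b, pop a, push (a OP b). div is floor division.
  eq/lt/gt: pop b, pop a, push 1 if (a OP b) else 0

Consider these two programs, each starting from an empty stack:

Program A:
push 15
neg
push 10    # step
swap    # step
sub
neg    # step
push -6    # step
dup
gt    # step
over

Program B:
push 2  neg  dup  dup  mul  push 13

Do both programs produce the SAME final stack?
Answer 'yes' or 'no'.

Answer: no

Derivation:
Program A trace:
  After 'push 15': [15]
  After 'neg': [-15]
  After 'push 10': [-15, 10]
  After 'swap': [10, -15]
  After 'sub': [25]
  After 'neg': [-25]
  After 'push -6': [-25, -6]
  After 'dup': [-25, -6, -6]
  After 'gt': [-25, 0]
  After 'over': [-25, 0, -25]
Program A final stack: [-25, 0, -25]

Program B trace:
  After 'push 2': [2]
  After 'neg': [-2]
  After 'dup': [-2, -2]
  After 'dup': [-2, -2, -2]
  After 'mul': [-2, 4]
  After 'push 13': [-2, 4, 13]
Program B final stack: [-2, 4, 13]
Same: no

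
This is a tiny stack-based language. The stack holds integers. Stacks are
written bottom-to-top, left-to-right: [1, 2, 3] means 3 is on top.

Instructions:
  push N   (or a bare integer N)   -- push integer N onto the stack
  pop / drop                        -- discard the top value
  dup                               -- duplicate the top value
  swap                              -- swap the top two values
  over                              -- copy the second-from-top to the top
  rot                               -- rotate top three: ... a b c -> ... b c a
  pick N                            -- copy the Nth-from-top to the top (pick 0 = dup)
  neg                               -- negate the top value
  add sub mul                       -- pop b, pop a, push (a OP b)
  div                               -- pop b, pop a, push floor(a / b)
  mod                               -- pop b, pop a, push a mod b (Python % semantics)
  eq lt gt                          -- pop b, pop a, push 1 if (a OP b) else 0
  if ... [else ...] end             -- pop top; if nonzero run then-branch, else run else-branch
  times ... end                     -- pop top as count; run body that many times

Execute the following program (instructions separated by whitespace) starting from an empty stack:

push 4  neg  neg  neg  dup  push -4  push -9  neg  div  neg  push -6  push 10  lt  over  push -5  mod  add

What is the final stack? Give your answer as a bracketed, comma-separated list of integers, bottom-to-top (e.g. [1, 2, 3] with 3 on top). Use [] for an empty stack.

After 'push 4': [4]
After 'neg': [-4]
After 'neg': [4]
After 'neg': [-4]
After 'dup': [-4, -4]
After 'push -4': [-4, -4, -4]
After 'push -9': [-4, -4, -4, -9]
After 'neg': [-4, -4, -4, 9]
After 'div': [-4, -4, -1]
After 'neg': [-4, -4, 1]
After 'push -6': [-4, -4, 1, -6]
After 'push 10': [-4, -4, 1, -6, 10]
After 'lt': [-4, -4, 1, 1]
After 'over': [-4, -4, 1, 1, 1]
After 'push -5': [-4, -4, 1, 1, 1, -5]
After 'mod': [-4, -4, 1, 1, -4]
After 'add': [-4, -4, 1, -3]

Answer: [-4, -4, 1, -3]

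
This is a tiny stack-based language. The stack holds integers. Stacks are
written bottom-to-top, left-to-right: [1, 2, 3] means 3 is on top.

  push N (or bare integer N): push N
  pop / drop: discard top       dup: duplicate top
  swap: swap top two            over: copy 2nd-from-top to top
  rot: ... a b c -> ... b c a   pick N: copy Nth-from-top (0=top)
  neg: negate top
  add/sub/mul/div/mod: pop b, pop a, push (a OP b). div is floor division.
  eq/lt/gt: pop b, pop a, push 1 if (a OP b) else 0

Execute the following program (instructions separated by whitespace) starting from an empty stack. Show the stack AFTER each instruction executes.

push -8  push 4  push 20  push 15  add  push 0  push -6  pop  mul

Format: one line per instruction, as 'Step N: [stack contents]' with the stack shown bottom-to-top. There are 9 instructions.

Step 1: [-8]
Step 2: [-8, 4]
Step 3: [-8, 4, 20]
Step 4: [-8, 4, 20, 15]
Step 5: [-8, 4, 35]
Step 6: [-8, 4, 35, 0]
Step 7: [-8, 4, 35, 0, -6]
Step 8: [-8, 4, 35, 0]
Step 9: [-8, 4, 0]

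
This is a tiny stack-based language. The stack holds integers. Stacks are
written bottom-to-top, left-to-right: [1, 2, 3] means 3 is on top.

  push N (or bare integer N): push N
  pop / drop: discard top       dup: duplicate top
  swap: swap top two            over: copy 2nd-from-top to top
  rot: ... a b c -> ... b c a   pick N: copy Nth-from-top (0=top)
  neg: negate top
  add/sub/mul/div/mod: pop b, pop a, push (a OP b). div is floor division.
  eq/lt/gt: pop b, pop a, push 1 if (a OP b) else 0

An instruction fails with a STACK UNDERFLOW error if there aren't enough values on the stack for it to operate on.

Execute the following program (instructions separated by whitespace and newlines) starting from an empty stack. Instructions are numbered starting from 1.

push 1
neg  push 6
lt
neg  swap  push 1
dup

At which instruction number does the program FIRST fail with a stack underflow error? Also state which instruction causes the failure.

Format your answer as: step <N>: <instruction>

Step 1 ('push 1'): stack = [1], depth = 1
Step 2 ('neg'): stack = [-1], depth = 1
Step 3 ('push 6'): stack = [-1, 6], depth = 2
Step 4 ('lt'): stack = [1], depth = 1
Step 5 ('neg'): stack = [-1], depth = 1
Step 6 ('swap'): needs 2 value(s) but depth is 1 — STACK UNDERFLOW

Answer: step 6: swap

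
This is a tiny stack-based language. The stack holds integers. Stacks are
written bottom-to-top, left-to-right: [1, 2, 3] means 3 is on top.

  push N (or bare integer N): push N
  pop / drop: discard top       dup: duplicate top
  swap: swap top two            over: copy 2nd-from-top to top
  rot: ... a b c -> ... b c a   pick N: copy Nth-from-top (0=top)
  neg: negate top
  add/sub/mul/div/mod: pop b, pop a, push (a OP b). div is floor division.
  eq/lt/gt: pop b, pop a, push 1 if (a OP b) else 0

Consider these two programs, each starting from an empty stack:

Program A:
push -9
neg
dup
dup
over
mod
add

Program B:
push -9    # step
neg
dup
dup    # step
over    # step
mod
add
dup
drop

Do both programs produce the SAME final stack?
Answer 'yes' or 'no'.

Answer: yes

Derivation:
Program A trace:
  After 'push -9': [-9]
  After 'neg': [9]
  After 'dup': [9, 9]
  After 'dup': [9, 9, 9]
  After 'over': [9, 9, 9, 9]
  After 'mod': [9, 9, 0]
  After 'add': [9, 9]
Program A final stack: [9, 9]

Program B trace:
  After 'push -9': [-9]
  After 'neg': [9]
  After 'dup': [9, 9]
  After 'dup': [9, 9, 9]
  After 'over': [9, 9, 9, 9]
  After 'mod': [9, 9, 0]
  After 'add': [9, 9]
  After 'dup': [9, 9, 9]
  After 'drop': [9, 9]
Program B final stack: [9, 9]
Same: yes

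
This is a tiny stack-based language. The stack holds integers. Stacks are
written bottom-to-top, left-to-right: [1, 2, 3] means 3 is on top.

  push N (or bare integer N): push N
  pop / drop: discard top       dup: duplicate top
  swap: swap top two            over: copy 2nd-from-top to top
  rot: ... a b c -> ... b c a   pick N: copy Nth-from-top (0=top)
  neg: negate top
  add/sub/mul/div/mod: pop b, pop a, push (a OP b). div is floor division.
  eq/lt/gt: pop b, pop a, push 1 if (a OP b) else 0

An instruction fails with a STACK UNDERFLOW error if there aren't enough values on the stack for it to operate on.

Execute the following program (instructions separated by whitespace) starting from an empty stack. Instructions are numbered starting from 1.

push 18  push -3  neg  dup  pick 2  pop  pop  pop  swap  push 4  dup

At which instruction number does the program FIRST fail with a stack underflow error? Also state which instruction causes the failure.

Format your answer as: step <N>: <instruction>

Answer: step 9: swap

Derivation:
Step 1 ('push 18'): stack = [18], depth = 1
Step 2 ('push -3'): stack = [18, -3], depth = 2
Step 3 ('neg'): stack = [18, 3], depth = 2
Step 4 ('dup'): stack = [18, 3, 3], depth = 3
Step 5 ('pick 2'): stack = [18, 3, 3, 18], depth = 4
Step 6 ('pop'): stack = [18, 3, 3], depth = 3
Step 7 ('pop'): stack = [18, 3], depth = 2
Step 8 ('pop'): stack = [18], depth = 1
Step 9 ('swap'): needs 2 value(s) but depth is 1 — STACK UNDERFLOW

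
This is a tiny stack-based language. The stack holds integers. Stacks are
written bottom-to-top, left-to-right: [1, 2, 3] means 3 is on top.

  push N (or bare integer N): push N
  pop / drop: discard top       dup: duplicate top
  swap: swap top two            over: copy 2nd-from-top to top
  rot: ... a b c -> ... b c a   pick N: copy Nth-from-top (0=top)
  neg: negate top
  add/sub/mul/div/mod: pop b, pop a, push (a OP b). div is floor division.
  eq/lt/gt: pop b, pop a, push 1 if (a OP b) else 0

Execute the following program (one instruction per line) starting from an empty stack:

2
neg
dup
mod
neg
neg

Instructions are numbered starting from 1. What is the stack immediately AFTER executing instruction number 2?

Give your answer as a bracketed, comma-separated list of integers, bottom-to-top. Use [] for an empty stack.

Step 1 ('2'): [2]
Step 2 ('neg'): [-2]

Answer: [-2]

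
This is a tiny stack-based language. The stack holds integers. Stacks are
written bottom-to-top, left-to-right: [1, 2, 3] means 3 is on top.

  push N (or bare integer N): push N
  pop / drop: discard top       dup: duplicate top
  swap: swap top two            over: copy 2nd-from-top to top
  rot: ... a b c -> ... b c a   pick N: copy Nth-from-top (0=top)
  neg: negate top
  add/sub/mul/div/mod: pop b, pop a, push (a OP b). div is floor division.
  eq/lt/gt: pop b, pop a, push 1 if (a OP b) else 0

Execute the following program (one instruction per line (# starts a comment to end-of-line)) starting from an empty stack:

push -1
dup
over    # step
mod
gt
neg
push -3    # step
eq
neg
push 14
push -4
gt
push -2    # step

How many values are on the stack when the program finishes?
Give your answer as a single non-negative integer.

After 'push -1': stack = [-1] (depth 1)
After 'dup': stack = [-1, -1] (depth 2)
After 'over': stack = [-1, -1, -1] (depth 3)
After 'mod': stack = [-1, 0] (depth 2)
After 'gt': stack = [0] (depth 1)
After 'neg': stack = [0] (depth 1)
After 'push -3': stack = [0, -3] (depth 2)
After 'eq': stack = [0] (depth 1)
After 'neg': stack = [0] (depth 1)
After 'push 14': stack = [0, 14] (depth 2)
After 'push -4': stack = [0, 14, -4] (depth 3)
After 'gt': stack = [0, 1] (depth 2)
After 'push -2': stack = [0, 1, -2] (depth 3)

Answer: 3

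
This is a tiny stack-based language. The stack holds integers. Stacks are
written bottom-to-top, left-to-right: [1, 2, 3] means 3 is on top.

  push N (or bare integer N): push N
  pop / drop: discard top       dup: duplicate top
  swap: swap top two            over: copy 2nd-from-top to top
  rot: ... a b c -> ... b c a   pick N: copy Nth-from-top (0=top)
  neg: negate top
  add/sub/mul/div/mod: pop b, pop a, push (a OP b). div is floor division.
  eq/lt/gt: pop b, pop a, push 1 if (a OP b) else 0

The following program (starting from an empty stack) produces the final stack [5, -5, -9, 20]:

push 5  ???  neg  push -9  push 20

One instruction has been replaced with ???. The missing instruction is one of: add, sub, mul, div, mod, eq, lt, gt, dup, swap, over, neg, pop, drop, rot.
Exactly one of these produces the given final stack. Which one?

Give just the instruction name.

Answer: dup

Derivation:
Stack before ???: [5]
Stack after ???:  [5, 5]
The instruction that transforms [5] -> [5, 5] is: dup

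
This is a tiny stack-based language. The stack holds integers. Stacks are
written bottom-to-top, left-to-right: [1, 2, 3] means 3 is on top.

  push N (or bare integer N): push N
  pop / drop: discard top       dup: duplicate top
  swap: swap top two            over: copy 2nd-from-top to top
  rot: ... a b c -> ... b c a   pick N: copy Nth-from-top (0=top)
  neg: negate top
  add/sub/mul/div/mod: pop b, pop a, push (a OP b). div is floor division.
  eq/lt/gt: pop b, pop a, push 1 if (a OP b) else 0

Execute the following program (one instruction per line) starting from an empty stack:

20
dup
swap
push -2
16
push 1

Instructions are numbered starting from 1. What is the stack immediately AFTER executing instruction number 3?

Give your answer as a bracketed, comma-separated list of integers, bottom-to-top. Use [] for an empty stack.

Answer: [20, 20]

Derivation:
Step 1 ('20'): [20]
Step 2 ('dup'): [20, 20]
Step 3 ('swap'): [20, 20]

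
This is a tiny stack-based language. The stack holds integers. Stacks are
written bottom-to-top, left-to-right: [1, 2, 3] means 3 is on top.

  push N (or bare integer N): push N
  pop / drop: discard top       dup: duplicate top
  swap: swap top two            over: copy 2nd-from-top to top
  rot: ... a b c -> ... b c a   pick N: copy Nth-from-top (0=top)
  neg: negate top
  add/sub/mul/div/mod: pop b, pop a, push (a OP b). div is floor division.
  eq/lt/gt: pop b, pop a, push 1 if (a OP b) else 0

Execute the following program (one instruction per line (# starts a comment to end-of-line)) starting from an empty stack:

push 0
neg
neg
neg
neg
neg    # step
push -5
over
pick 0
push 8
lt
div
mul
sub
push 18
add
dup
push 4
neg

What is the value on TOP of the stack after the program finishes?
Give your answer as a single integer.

After 'push 0': [0]
After 'neg': [0]
After 'neg': [0]
After 'neg': [0]
After 'neg': [0]
After 'neg': [0]
After 'push -5': [0, -5]
After 'over': [0, -5, 0]
After 'pick 0': [0, -5, 0, 0]
After 'push 8': [0, -5, 0, 0, 8]
After 'lt': [0, -5, 0, 1]
After 'div': [0, -5, 0]
After 'mul': [0, 0]
After 'sub': [0]
After 'push 18': [0, 18]
After 'add': [18]
After 'dup': [18, 18]
After 'push 4': [18, 18, 4]
After 'neg': [18, 18, -4]

Answer: -4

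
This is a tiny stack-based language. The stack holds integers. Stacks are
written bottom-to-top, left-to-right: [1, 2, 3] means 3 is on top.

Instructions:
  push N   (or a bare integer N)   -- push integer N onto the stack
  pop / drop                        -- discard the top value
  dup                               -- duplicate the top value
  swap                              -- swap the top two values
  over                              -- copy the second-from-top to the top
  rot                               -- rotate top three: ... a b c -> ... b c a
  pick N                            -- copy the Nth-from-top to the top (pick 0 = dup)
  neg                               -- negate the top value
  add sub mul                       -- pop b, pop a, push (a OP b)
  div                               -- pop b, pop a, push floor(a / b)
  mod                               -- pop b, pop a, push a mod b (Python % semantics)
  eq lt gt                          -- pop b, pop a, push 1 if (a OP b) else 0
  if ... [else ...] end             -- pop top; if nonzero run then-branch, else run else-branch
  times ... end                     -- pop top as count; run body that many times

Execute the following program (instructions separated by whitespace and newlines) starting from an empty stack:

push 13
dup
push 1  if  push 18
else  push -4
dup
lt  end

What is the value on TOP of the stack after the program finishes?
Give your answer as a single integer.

Answer: 18

Derivation:
After 'push 13': [13]
After 'dup': [13, 13]
After 'push 1': [13, 13, 1]
After 'if': [13, 13]
After 'push 18': [13, 13, 18]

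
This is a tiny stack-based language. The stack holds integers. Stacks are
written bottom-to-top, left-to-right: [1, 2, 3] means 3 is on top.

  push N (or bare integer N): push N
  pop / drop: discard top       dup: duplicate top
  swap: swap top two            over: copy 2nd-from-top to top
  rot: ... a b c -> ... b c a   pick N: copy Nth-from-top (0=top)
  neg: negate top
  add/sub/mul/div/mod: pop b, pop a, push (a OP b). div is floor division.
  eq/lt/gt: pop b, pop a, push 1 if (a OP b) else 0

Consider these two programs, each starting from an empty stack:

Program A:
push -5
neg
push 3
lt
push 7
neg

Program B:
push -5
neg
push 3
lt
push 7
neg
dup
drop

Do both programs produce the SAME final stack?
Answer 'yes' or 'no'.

Program A trace:
  After 'push -5': [-5]
  After 'neg': [5]
  After 'push 3': [5, 3]
  After 'lt': [0]
  After 'push 7': [0, 7]
  After 'neg': [0, -7]
Program A final stack: [0, -7]

Program B trace:
  After 'push -5': [-5]
  After 'neg': [5]
  After 'push 3': [5, 3]
  After 'lt': [0]
  After 'push 7': [0, 7]
  After 'neg': [0, -7]
  After 'dup': [0, -7, -7]
  After 'drop': [0, -7]
Program B final stack: [0, -7]
Same: yes

Answer: yes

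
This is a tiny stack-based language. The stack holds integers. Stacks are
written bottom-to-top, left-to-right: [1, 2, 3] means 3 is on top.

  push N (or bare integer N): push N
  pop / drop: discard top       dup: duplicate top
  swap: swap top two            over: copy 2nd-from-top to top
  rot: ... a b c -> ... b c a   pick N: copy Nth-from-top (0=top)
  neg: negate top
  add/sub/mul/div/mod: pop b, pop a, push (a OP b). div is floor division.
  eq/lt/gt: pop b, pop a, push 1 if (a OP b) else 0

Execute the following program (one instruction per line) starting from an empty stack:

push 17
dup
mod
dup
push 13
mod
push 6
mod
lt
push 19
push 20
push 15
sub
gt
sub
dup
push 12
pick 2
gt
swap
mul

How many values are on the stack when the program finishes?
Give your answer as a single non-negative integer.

After 'push 17': stack = [17] (depth 1)
After 'dup': stack = [17, 17] (depth 2)
After 'mod': stack = [0] (depth 1)
After 'dup': stack = [0, 0] (depth 2)
After 'push 13': stack = [0, 0, 13] (depth 3)
After 'mod': stack = [0, 0] (depth 2)
After 'push 6': stack = [0, 0, 6] (depth 3)
After 'mod': stack = [0, 0] (depth 2)
After 'lt': stack = [0] (depth 1)
After 'push 19': stack = [0, 19] (depth 2)
  ...
After 'push 15': stack = [0, 19, 20, 15] (depth 4)
After 'sub': stack = [0, 19, 5] (depth 3)
After 'gt': stack = [0, 1] (depth 2)
After 'sub': stack = [-1] (depth 1)
After 'dup': stack = [-1, -1] (depth 2)
After 'push 12': stack = [-1, -1, 12] (depth 3)
After 'pick 2': stack = [-1, -1, 12, -1] (depth 4)
After 'gt': stack = [-1, -1, 1] (depth 3)
After 'swap': stack = [-1, 1, -1] (depth 3)
After 'mul': stack = [-1, -1] (depth 2)

Answer: 2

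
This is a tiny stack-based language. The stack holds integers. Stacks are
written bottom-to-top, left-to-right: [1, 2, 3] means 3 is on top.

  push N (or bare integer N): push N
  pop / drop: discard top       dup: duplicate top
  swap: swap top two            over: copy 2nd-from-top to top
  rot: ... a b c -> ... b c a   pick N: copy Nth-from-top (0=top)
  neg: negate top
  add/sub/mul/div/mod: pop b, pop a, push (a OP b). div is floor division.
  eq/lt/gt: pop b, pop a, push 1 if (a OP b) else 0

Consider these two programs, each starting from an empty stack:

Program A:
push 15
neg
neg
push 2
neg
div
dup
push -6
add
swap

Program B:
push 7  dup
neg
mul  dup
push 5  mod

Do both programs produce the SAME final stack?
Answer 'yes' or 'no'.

Answer: no

Derivation:
Program A trace:
  After 'push 15': [15]
  After 'neg': [-15]
  After 'neg': [15]
  After 'push 2': [15, 2]
  After 'neg': [15, -2]
  After 'div': [-8]
  After 'dup': [-8, -8]
  After 'push -6': [-8, -8, -6]
  After 'add': [-8, -14]
  After 'swap': [-14, -8]
Program A final stack: [-14, -8]

Program B trace:
  After 'push 7': [7]
  After 'dup': [7, 7]
  After 'neg': [7, -7]
  After 'mul': [-49]
  After 'dup': [-49, -49]
  After 'push 5': [-49, -49, 5]
  After 'mod': [-49, 1]
Program B final stack: [-49, 1]
Same: no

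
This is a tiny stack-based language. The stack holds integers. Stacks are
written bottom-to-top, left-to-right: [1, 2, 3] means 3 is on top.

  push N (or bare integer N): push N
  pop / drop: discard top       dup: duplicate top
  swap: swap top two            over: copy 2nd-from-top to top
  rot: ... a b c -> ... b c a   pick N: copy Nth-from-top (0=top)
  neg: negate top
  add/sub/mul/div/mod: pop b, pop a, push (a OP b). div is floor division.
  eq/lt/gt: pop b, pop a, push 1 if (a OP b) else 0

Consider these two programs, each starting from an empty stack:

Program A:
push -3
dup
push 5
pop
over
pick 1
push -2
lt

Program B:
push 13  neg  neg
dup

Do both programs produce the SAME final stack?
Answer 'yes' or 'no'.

Answer: no

Derivation:
Program A trace:
  After 'push -3': [-3]
  After 'dup': [-3, -3]
  After 'push 5': [-3, -3, 5]
  After 'pop': [-3, -3]
  After 'over': [-3, -3, -3]
  After 'pick 1': [-3, -3, -3, -3]
  After 'push -2': [-3, -3, -3, -3, -2]
  After 'lt': [-3, -3, -3, 1]
Program A final stack: [-3, -3, -3, 1]

Program B trace:
  After 'push 13': [13]
  After 'neg': [-13]
  After 'neg': [13]
  After 'dup': [13, 13]
Program B final stack: [13, 13]
Same: no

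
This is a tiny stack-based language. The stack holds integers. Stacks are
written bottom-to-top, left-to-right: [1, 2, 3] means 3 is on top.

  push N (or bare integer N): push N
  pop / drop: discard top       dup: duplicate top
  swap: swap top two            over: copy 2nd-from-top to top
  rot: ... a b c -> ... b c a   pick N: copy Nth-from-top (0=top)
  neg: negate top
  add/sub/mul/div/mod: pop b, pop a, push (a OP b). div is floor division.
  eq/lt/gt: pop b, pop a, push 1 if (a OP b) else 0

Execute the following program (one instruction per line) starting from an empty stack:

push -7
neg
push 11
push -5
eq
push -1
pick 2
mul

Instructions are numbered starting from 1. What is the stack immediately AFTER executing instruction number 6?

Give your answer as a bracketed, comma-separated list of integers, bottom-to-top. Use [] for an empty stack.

Step 1 ('push -7'): [-7]
Step 2 ('neg'): [7]
Step 3 ('push 11'): [7, 11]
Step 4 ('push -5'): [7, 11, -5]
Step 5 ('eq'): [7, 0]
Step 6 ('push -1'): [7, 0, -1]

Answer: [7, 0, -1]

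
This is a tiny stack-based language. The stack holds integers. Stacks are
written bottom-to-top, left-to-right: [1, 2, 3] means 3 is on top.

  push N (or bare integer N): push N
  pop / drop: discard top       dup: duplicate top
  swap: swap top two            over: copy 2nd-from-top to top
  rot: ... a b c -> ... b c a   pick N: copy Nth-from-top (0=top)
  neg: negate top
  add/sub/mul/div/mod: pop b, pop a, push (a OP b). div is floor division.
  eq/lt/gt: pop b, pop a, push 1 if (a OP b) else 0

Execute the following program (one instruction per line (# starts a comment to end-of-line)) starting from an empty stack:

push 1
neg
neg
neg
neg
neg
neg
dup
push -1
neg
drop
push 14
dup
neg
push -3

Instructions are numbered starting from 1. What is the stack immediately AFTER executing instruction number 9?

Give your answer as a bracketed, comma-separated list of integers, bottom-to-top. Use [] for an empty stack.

Answer: [1, 1, -1]

Derivation:
Step 1 ('push 1'): [1]
Step 2 ('neg'): [-1]
Step 3 ('neg'): [1]
Step 4 ('neg'): [-1]
Step 5 ('neg'): [1]
Step 6 ('neg'): [-1]
Step 7 ('neg'): [1]
Step 8 ('dup'): [1, 1]
Step 9 ('push -1'): [1, 1, -1]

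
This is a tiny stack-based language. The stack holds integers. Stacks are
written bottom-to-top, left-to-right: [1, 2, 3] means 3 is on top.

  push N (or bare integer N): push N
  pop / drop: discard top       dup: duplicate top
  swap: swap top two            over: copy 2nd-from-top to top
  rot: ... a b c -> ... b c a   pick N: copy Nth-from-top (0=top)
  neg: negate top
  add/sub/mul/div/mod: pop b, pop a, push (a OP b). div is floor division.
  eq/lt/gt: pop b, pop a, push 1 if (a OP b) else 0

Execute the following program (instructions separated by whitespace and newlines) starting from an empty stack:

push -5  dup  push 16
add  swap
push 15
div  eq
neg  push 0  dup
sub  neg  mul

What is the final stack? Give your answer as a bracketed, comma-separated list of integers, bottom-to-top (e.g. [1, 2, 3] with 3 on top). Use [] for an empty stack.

Answer: [0]

Derivation:
After 'push -5': [-5]
After 'dup': [-5, -5]
After 'push 16': [-5, -5, 16]
After 'add': [-5, 11]
After 'swap': [11, -5]
After 'push 15': [11, -5, 15]
After 'div': [11, -1]
After 'eq': [0]
After 'neg': [0]
After 'push 0': [0, 0]
After 'dup': [0, 0, 0]
After 'sub': [0, 0]
After 'neg': [0, 0]
After 'mul': [0]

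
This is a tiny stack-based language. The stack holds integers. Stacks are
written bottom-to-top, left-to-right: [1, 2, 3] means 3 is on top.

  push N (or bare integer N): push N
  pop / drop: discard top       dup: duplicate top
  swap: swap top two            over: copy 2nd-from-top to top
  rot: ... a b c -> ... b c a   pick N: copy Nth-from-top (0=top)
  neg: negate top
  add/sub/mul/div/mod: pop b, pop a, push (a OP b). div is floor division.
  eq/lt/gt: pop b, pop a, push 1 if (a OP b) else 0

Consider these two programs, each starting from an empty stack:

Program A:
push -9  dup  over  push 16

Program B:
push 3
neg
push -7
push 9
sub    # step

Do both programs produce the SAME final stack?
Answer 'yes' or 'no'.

Program A trace:
  After 'push -9': [-9]
  After 'dup': [-9, -9]
  After 'over': [-9, -9, -9]
  After 'push 16': [-9, -9, -9, 16]
Program A final stack: [-9, -9, -9, 16]

Program B trace:
  After 'push 3': [3]
  After 'neg': [-3]
  After 'push -7': [-3, -7]
  After 'push 9': [-3, -7, 9]
  After 'sub': [-3, -16]
Program B final stack: [-3, -16]
Same: no

Answer: no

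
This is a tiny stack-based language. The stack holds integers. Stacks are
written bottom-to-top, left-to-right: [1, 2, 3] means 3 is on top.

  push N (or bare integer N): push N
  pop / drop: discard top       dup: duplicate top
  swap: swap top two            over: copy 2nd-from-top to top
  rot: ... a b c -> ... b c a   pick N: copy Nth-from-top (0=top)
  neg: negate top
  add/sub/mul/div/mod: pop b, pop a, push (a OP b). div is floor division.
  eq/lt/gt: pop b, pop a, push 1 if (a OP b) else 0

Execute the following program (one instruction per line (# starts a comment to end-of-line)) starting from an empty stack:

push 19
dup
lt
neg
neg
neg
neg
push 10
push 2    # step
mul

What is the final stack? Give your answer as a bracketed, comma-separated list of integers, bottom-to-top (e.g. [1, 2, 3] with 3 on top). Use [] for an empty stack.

Answer: [0, 20]

Derivation:
After 'push 19': [19]
After 'dup': [19, 19]
After 'lt': [0]
After 'neg': [0]
After 'neg': [0]
After 'neg': [0]
After 'neg': [0]
After 'push 10': [0, 10]
After 'push 2': [0, 10, 2]
After 'mul': [0, 20]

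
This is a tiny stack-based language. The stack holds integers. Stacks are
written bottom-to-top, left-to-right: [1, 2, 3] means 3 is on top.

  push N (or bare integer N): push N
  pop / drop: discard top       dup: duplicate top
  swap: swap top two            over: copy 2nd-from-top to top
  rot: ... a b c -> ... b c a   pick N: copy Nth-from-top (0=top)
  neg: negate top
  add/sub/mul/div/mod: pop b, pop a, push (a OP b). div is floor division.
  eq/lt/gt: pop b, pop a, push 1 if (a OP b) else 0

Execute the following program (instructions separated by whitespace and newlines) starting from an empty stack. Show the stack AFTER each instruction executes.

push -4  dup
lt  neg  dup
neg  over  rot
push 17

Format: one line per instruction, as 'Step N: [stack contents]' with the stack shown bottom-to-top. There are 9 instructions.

Step 1: [-4]
Step 2: [-4, -4]
Step 3: [0]
Step 4: [0]
Step 5: [0, 0]
Step 6: [0, 0]
Step 7: [0, 0, 0]
Step 8: [0, 0, 0]
Step 9: [0, 0, 0, 17]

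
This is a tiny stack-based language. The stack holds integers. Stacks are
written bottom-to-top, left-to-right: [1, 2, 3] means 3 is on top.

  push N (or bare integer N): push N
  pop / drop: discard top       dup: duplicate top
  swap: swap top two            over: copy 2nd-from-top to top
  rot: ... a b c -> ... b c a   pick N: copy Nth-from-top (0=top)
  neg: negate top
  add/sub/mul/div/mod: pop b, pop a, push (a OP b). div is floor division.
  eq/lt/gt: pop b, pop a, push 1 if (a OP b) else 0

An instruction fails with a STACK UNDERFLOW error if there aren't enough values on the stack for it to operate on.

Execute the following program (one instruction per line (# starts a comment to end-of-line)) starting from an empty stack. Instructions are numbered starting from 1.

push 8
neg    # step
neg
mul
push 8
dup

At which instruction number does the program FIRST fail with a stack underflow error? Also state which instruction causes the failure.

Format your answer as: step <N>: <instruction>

Step 1 ('push 8'): stack = [8], depth = 1
Step 2 ('neg'): stack = [-8], depth = 1
Step 3 ('neg'): stack = [8], depth = 1
Step 4 ('mul'): needs 2 value(s) but depth is 1 — STACK UNDERFLOW

Answer: step 4: mul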